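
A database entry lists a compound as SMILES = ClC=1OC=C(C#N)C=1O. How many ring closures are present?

1

In SMILES, each pair of matching ring-closure digits denotes one ring-closing bond; the number of such bonds equals the number of independent rings.
Ring-closure bonds here: 1.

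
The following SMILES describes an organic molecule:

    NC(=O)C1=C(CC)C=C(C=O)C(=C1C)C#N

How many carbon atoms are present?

Count every carbon token in the SMILES (each C, including those in ring-closure positions and inside branches).
Carbon count: 12.

12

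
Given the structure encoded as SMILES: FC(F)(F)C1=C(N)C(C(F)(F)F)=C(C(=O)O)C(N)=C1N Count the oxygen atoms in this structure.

2

Scan the SMILES for O atoms (remember two-letter symbols like Cl and Br are single atoms).
Oxygen count: 2.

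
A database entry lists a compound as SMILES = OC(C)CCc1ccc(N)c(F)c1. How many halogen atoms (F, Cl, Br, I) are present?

1

Halogen atoms appear at heavy-atom position 12 (1×F).
Other groups present: 1 hydroxyl, 1 primary amine.
Halogen count: 1.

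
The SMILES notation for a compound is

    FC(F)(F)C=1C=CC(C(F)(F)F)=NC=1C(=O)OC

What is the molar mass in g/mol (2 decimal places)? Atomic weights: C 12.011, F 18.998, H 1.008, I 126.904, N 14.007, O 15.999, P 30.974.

First, the molecular formula is C9H5F6NO2 (counting implicit H from valence).
  C: 9 × 12.011 = 108.099
  F: 6 × 18.998 = 113.988
  H: 5 × 1.008 = 5.040
  N: 1 × 14.007 = 14.007
  O: 2 × 15.999 = 31.998
Sum: 9×12.011 + 6×18.998 + 5×1.008 + 1×14.007 + 2×15.999 = 273.132 → 273.13 g/mol.

273.13 g/mol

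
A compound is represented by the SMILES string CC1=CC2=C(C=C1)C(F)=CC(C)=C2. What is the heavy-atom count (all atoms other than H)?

Every atom symbol written in the SMILES (organic subset) is one heavy atom; implicit H are not written.
Heavy atoms by element → C:12, F:1.
Total: 13.

13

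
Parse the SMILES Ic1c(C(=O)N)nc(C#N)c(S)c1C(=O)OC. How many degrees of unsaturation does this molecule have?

8

Molecular formula: C9H6IN3O3S.
DoU = (2C + 2 + N − H − X) / 2, where X is the halogen count and O/S are ignored.
    = (2·9 + 2 + 3 − 6 − 1) / 2 = 16 / 2 = 8.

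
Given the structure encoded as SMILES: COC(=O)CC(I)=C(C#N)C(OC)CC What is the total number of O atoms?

3

Scan the SMILES for O atoms (remember two-letter symbols like Cl and Br are single atoms).
Oxygen count: 3.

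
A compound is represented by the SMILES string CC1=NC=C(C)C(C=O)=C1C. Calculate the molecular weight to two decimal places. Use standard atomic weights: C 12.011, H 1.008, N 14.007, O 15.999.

149.19 g/mol

First, the molecular formula is C9H11NO (counting implicit H from valence).
  C: 9 × 12.011 = 108.099
  H: 11 × 1.008 = 11.088
  N: 1 × 14.007 = 14.007
  O: 1 × 15.999 = 15.999
Sum: 9×12.011 + 11×1.008 + 1×14.007 + 1×15.999 = 149.193 → 149.19 g/mol.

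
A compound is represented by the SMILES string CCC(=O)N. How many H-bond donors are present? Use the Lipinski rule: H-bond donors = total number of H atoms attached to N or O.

Donors: find every N or O and count the H atoms it carries.
  atom 4 (O): bond orders sum to 2 → 0 H
  atom 5 (N): bond orders sum to 1 → 2 H
Lipinski HBD = 2.

2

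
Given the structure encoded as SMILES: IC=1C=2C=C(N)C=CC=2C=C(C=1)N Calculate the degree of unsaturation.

7

Degree of unsaturation = (number of rings) + (number of π bonds).
Ring closures in the SMILES: 2.
π bonds: 5 double bonds (each 1 DoU) → 5 DoU from unsaturation.
Total DoU = 2 + 5 = 7.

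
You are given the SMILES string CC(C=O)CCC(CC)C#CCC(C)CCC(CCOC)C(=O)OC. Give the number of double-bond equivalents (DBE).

4

Molecular formula: C21H36O4.
DoU = (2C + 2 + N − H − X) / 2, where X is the halogen count and O/S are ignored.
    = (2·21 + 2 + 0 − 36 − 0) / 2 = 8 / 2 = 4.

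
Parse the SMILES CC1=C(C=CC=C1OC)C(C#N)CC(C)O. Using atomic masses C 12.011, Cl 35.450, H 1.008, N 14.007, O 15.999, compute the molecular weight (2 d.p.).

219.28 g/mol

First, the molecular formula is C13H17NO2 (counting implicit H from valence).
  C: 13 × 12.011 = 156.143
  H: 17 × 1.008 = 17.136
  N: 1 × 14.007 = 14.007
  O: 2 × 15.999 = 31.998
Sum: 13×12.011 + 17×1.008 + 1×14.007 + 2×15.999 = 219.284 → 219.28 g/mol.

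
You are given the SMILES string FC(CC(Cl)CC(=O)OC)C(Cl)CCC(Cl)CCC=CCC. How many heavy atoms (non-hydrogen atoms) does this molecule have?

22

Every atom symbol written in the SMILES (organic subset) is one heavy atom; implicit H are not written.
Heavy atoms by element → C:16, Cl:3, F:1, O:2.
Total: 22.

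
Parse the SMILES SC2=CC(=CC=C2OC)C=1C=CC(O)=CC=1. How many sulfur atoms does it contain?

1

Scan the SMILES for S atoms (remember two-letter symbols like Cl and Br are single atoms).
Sulfur count: 1.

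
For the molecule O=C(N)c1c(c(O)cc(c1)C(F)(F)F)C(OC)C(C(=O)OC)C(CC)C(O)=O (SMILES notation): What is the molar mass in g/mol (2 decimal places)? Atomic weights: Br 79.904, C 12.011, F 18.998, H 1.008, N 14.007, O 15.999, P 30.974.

407.34 g/mol

First, the molecular formula is C17H20F3NO7 (counting implicit H from valence).
  C: 17 × 12.011 = 204.187
  F: 3 × 18.998 = 56.994
  H: 20 × 1.008 = 20.160
  N: 1 × 14.007 = 14.007
  O: 7 × 15.999 = 111.993
Sum: 17×12.011 + 3×18.998 + 20×1.008 + 1×14.007 + 7×15.999 = 407.341 → 407.34 g/mol.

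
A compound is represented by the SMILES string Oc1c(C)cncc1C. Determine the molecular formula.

C7H9NO

Walk through each heavy atom and fill implicit hydrogens from standard valence (C 4, N 3, O 2, S 2, halogen 1); for lowercase aromatic atoms, an aromatic c carries 1 H when it has two neighbours and 0 H with three, and aromatic n carries 0 H:
  atom 1: O, bond orders sum to 1 (valence 2) → 1 H
  atom 2: aromatic c, 3 neighbours → 0 H
  atom 3: aromatic c, 3 neighbours → 0 H
  atom 4: C, bond orders sum to 1 (valence 4) → 3 H
  atom 5: aromatic c, 2 neighbours → 1 H
  atom 6: aromatic n, 2 neighbours → 0 H
  atom 7: aromatic c, 2 neighbours → 1 H
  atom 8: aromatic c, 3 neighbours → 0 H
  atom 9: C, bond orders sum to 1 (valence 4) → 3 H
Totals → C:7, H:9, N:1, O:1.
In Hill order: C7H9NO.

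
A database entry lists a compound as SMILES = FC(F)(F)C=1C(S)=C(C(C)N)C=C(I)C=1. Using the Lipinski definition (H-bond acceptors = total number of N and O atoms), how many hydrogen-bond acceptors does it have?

1

N atoms: 1; O atoms: 0.
Lipinski HBA = 1 + 0 = 1.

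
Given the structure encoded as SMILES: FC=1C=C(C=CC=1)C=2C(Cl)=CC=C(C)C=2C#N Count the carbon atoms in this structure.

14

Count every carbon token in the SMILES (each C, including those in ring-closure positions and inside branches).
Carbon count: 14.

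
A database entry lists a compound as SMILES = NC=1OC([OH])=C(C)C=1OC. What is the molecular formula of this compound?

C6H9NO3

Walk through each heavy atom and fill implicit hydrogens from standard valence (C 4, N 3, O 2, S 2, halogen 1):
  atom 1: N, bond orders sum to 1 (valence 3) → 2 H
  atom 2: C, bond orders sum to 4 (valence 4) → 0 H
  atom 3: O, bond orders sum to 2 (valence 2) → 0 H
  atom 4: C, bond orders sum to 4 (valence 4) → 0 H
  atom 5: O with explicit H count 1
  atom 6: C, bond orders sum to 4 (valence 4) → 0 H
  atom 7: C, bond orders sum to 1 (valence 4) → 3 H
  atom 8: C, bond orders sum to 4 (valence 4) → 0 H
  atom 9: O, bond orders sum to 2 (valence 2) → 0 H
  atom 10: C, bond orders sum to 1 (valence 4) → 3 H
Totals → C:6, H:9, N:1, O:3.
In Hill order: C6H9NO3.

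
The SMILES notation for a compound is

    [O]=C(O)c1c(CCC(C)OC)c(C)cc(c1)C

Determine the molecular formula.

C14H20O3

Walk through each heavy atom and fill implicit hydrogens from standard valence (C 4, N 3, O 2, S 2, halogen 1); for lowercase aromatic atoms, an aromatic c carries 1 H when it has two neighbours and 0 H with three, and aromatic n carries 0 H:
  atom 1: O with explicit H count 0
  atom 2: C, bond orders sum to 4 (valence 4) → 0 H
  atom 3: O, bond orders sum to 1 (valence 2) → 1 H
  atom 4: aromatic c, 3 neighbours → 0 H
  atom 5: aromatic c, 3 neighbours → 0 H
  atom 6: C, bond orders sum to 2 (valence 4) → 2 H
  atom 7: C, bond orders sum to 2 (valence 4) → 2 H
  atom 8: C, bond orders sum to 3 (valence 4) → 1 H
  atom 9: C, bond orders sum to 1 (valence 4) → 3 H
  atom 10: O, bond orders sum to 2 (valence 2) → 0 H
  atom 11: C, bond orders sum to 1 (valence 4) → 3 H
  atom 12: aromatic c, 3 neighbours → 0 H
  atom 13: C, bond orders sum to 1 (valence 4) → 3 H
  atom 14: aromatic c, 2 neighbours → 1 H
  atom 15: aromatic c, 3 neighbours → 0 H
  atom 16: aromatic c, 2 neighbours → 1 H
  atom 17: C, bond orders sum to 1 (valence 4) → 3 H
Totals → C:14, H:20, O:3.
In Hill order: C14H20O3.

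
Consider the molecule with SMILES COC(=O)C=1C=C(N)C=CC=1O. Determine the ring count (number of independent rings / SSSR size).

In SMILES, each pair of matching ring-closure digits denotes one ring-closing bond; the number of such bonds equals the number of independent rings.
Ring-closure bonds here: 1.

1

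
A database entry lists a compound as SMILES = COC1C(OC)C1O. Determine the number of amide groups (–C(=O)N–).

0

Scan the SMILES for the amide motif — none present.
Groups that are present: 2 ether, 1 hydroxyl.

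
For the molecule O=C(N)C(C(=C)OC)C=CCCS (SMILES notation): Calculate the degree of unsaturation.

Molecular formula: C9H15NO2S.
DoU = (2C + 2 + N − H − X) / 2, where X is the halogen count and O/S are ignored.
    = (2·9 + 2 + 1 − 15 − 0) / 2 = 6 / 2 = 3.

3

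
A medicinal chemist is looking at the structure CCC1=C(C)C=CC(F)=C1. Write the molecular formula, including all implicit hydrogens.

Walk through each heavy atom and fill implicit hydrogens from standard valence (C 4, N 3, O 2, S 2, halogen 1):
  atom 1: C, bond orders sum to 1 (valence 4) → 3 H
  atom 2: C, bond orders sum to 2 (valence 4) → 2 H
  atom 3: C, bond orders sum to 4 (valence 4) → 0 H
  atom 4: C, bond orders sum to 4 (valence 4) → 0 H
  atom 5: C, bond orders sum to 1 (valence 4) → 3 H
  atom 6: C, bond orders sum to 3 (valence 4) → 1 H
  atom 7: C, bond orders sum to 3 (valence 4) → 1 H
  atom 8: C, bond orders sum to 4 (valence 4) → 0 H
  atom 9: F (halogen, monovalent) → 0 H
  atom 10: C, bond orders sum to 3 (valence 4) → 1 H
Totals → C:9, H:11, F:1.
In Hill order: C9H11F.

C9H11F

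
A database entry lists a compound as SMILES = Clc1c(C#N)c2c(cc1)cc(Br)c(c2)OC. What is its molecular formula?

Walk through each heavy atom and fill implicit hydrogens from standard valence (C 4, N 3, O 2, S 2, halogen 1); for lowercase aromatic atoms, an aromatic c carries 1 H when it has two neighbours and 0 H with three, and aromatic n carries 0 H:
  atom 1: Cl (halogen, monovalent) → 0 H
  atom 2: aromatic c, 3 neighbours → 0 H
  atom 3: aromatic c, 3 neighbours → 0 H
  atom 4: C, bond orders sum to 4 (valence 4) → 0 H
  atom 5: N, bond orders sum to 3 (valence 3) → 0 H
  atom 6: aromatic c, 3 neighbours → 0 H
  atom 7: aromatic c, 3 neighbours → 0 H
  atom 8: aromatic c, 2 neighbours → 1 H
  atom 9: aromatic c, 2 neighbours → 1 H
  atom 10: aromatic c, 2 neighbours → 1 H
  atom 11: aromatic c, 3 neighbours → 0 H
  atom 12: Br (halogen, monovalent) → 0 H
  atom 13: aromatic c, 3 neighbours → 0 H
  atom 14: aromatic c, 2 neighbours → 1 H
  atom 15: O, bond orders sum to 2 (valence 2) → 0 H
  atom 16: C, bond orders sum to 1 (valence 4) → 3 H
Totals → C:12, H:7, Br:1, Cl:1, N:1, O:1.

C12H7BrClNO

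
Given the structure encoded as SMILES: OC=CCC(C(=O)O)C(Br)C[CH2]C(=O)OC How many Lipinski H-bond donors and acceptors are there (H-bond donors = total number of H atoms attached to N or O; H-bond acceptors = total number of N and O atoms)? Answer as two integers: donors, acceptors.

Donors: find every N or O and count the H atoms it carries.
  atom 1 (O): bond orders sum to 1 → 1 H
  atom 7 (O): bond orders sum to 2 → 0 H
  atom 8 (O): bond orders sum to 1 → 1 H
  atom 14 (O): bond orders sum to 2 → 0 H
  atom 15 (O): bond orders sum to 2 → 0 H
Lipinski HBD = 2.
Acceptors: N atoms = 0, O atoms = 5 → HBA = 5.

2, 5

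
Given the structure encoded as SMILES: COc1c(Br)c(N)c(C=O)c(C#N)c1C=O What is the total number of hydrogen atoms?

7

Walk through each heavy atom and fill implicit hydrogens from standard valence (C 4, N 3, O 2, S 2, halogen 1); for lowercase aromatic atoms, an aromatic c carries 1 H when it has two neighbours and 0 H with three, and aromatic n carries 0 H:
  atom 1: C, bond orders sum to 1 (valence 4) → 3 H
  atom 2: O, bond orders sum to 2 (valence 2) → 0 H
  atom 3: aromatic c, 3 neighbours → 0 H
  atom 4: aromatic c, 3 neighbours → 0 H
  atom 5: Br (halogen, monovalent) → 0 H
  atom 6: aromatic c, 3 neighbours → 0 H
  atom 7: N, bond orders sum to 1 (valence 3) → 2 H
  atom 8: aromatic c, 3 neighbours → 0 H
  atom 9: C, bond orders sum to 3 (valence 4) → 1 H
  atom 10: O, bond orders sum to 2 (valence 2) → 0 H
  atom 11: aromatic c, 3 neighbours → 0 H
  atom 12: C, bond orders sum to 4 (valence 4) → 0 H
  atom 13: N, bond orders sum to 3 (valence 3) → 0 H
  atom 14: aromatic c, 3 neighbours → 0 H
  atom 15: C, bond orders sum to 3 (valence 4) → 1 H
  atom 16: O, bond orders sum to 2 (valence 2) → 0 H
Total hydrogens: 7.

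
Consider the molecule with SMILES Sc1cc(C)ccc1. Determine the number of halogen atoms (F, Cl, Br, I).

0

Scan the SMILES for the halogen motif — none present.
Groups that are present: 1 thiol.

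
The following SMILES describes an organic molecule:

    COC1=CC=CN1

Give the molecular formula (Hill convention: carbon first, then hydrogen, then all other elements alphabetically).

C5H7NO

Walk through each heavy atom and fill implicit hydrogens from standard valence (C 4, N 3, O 2, S 2, halogen 1):
  atom 1: C, bond orders sum to 1 (valence 4) → 3 H
  atom 2: O, bond orders sum to 2 (valence 2) → 0 H
  atom 3: C, bond orders sum to 4 (valence 4) → 0 H
  atom 4: C, bond orders sum to 3 (valence 4) → 1 H
  atom 5: C, bond orders sum to 3 (valence 4) → 1 H
  atom 6: C, bond orders sum to 3 (valence 4) → 1 H
  atom 7: N, bond orders sum to 2 (valence 3) → 1 H
Totals → C:5, H:7, N:1, O:1.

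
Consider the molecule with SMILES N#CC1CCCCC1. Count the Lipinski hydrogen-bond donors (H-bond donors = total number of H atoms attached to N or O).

Donors: find every N or O and count the H atoms it carries.
  atom 1 (N): bond orders sum to 3 → 0 H
Lipinski HBD = 0.

0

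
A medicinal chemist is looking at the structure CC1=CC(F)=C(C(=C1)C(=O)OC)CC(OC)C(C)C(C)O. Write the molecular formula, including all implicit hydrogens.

Walk through each heavy atom and fill implicit hydrogens from standard valence (C 4, N 3, O 2, S 2, halogen 1):
  atom 1: C, bond orders sum to 1 (valence 4) → 3 H
  atom 2: C, bond orders sum to 4 (valence 4) → 0 H
  atom 3: C, bond orders sum to 3 (valence 4) → 1 H
  atom 4: C, bond orders sum to 4 (valence 4) → 0 H
  atom 5: F (halogen, monovalent) → 0 H
  atom 6: C, bond orders sum to 4 (valence 4) → 0 H
  atom 7: C, bond orders sum to 4 (valence 4) → 0 H
  atom 8: C, bond orders sum to 3 (valence 4) → 1 H
  atom 9: C, bond orders sum to 4 (valence 4) → 0 H
  atom 10: O, bond orders sum to 2 (valence 2) → 0 H
  atom 11: O, bond orders sum to 2 (valence 2) → 0 H
  atom 12: C, bond orders sum to 1 (valence 4) → 3 H
  atom 13: C, bond orders sum to 2 (valence 4) → 2 H
  atom 14: C, bond orders sum to 3 (valence 4) → 1 H
  atom 15: O, bond orders sum to 2 (valence 2) → 0 H
  atom 16: C, bond orders sum to 1 (valence 4) → 3 H
  atom 17: C, bond orders sum to 3 (valence 4) → 1 H
  atom 18: C, bond orders sum to 1 (valence 4) → 3 H
  atom 19: C, bond orders sum to 3 (valence 4) → 1 H
  atom 20: C, bond orders sum to 1 (valence 4) → 3 H
  atom 21: O, bond orders sum to 1 (valence 2) → 1 H
Totals → C:16, H:23, F:1, O:4.

C16H23FO4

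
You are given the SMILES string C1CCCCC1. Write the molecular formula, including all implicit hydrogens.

Walk through each heavy atom and fill implicit hydrogens from standard valence (C 4, N 3, O 2, S 2, halogen 1):
  atom 1: C, bond orders sum to 2 (valence 4) → 2 H
  atom 2: C, bond orders sum to 2 (valence 4) → 2 H
  atom 3: C, bond orders sum to 2 (valence 4) → 2 H
  atom 4: C, bond orders sum to 2 (valence 4) → 2 H
  atom 5: C, bond orders sum to 2 (valence 4) → 2 H
  atom 6: C, bond orders sum to 2 (valence 4) → 2 H
Totals → C:6, H:12.

C6H12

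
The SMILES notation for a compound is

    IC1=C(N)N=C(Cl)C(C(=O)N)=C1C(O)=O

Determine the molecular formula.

Walk through each heavy atom and fill implicit hydrogens from standard valence (C 4, N 3, O 2, S 2, halogen 1):
  atom 1: I (halogen, monovalent) → 0 H
  atom 2: C, bond orders sum to 4 (valence 4) → 0 H
  atom 3: C, bond orders sum to 4 (valence 4) → 0 H
  atom 4: N, bond orders sum to 1 (valence 3) → 2 H
  atom 5: N, bond orders sum to 3 (valence 3) → 0 H
  atom 6: C, bond orders sum to 4 (valence 4) → 0 H
  atom 7: Cl (halogen, monovalent) → 0 H
  atom 8: C, bond orders sum to 4 (valence 4) → 0 H
  atom 9: C, bond orders sum to 4 (valence 4) → 0 H
  atom 10: O, bond orders sum to 2 (valence 2) → 0 H
  atom 11: N, bond orders sum to 1 (valence 3) → 2 H
  atom 12: C, bond orders sum to 4 (valence 4) → 0 H
  atom 13: C, bond orders sum to 4 (valence 4) → 0 H
  atom 14: O, bond orders sum to 1 (valence 2) → 1 H
  atom 15: O, bond orders sum to 2 (valence 2) → 0 H
Totals → C:7, H:5, Cl:1, I:1, N:3, O:3.

C7H5ClIN3O3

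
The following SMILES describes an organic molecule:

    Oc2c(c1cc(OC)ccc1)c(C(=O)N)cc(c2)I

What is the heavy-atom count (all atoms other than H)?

Every atom symbol written in the SMILES (organic subset) is one heavy atom; implicit H are not written.
Heavy atoms by element → C:14, I:1, N:1, O:3.
Total: 19.

19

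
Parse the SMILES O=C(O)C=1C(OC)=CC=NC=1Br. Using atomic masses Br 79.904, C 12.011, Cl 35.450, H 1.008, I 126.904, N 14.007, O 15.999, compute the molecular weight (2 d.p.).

232.03 g/mol

First, the molecular formula is C7H6BrNO3 (counting implicit H from valence).
  Br: 1 × 79.904 = 79.904
  C: 7 × 12.011 = 84.077
  H: 6 × 1.008 = 6.048
  N: 1 × 14.007 = 14.007
  O: 3 × 15.999 = 47.997
Sum: 1×79.904 + 7×12.011 + 6×1.008 + 1×14.007 + 3×15.999 = 232.033 → 232.03 g/mol.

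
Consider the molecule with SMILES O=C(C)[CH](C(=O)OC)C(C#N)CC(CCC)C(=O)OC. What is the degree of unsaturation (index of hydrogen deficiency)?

5

Degree of unsaturation = (number of rings) + (number of π bonds).
Ring closures in the SMILES: 0.
π bonds: 3 double bonds (each 1 DoU), 1 triple bond (each 2 DoU) → 5 DoU from unsaturation.
Total DoU = 0 + 5 = 5.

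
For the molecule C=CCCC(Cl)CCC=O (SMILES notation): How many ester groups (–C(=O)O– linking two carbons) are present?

Scan the SMILES for the ester motif — none present.
Groups that are present: 1 aldehyde, 1 alkene.

0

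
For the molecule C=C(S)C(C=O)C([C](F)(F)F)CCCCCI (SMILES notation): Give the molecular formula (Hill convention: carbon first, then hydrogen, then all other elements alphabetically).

C11H16F3IOS

Walk through each heavy atom and fill implicit hydrogens from standard valence (C 4, N 3, O 2, S 2, halogen 1):
  atom 1: C, bond orders sum to 2 (valence 4) → 2 H
  atom 2: C, bond orders sum to 4 (valence 4) → 0 H
  atom 3: S, bond orders sum to 1 (valence 2) → 1 H
  atom 4: C, bond orders sum to 3 (valence 4) → 1 H
  atom 5: C, bond orders sum to 3 (valence 4) → 1 H
  atom 6: O, bond orders sum to 2 (valence 2) → 0 H
  atom 7: C, bond orders sum to 3 (valence 4) → 1 H
  atom 8: C with explicit H count 0
  atom 9: F (halogen, monovalent) → 0 H
  atom 10: F (halogen, monovalent) → 0 H
  atom 11: F (halogen, monovalent) → 0 H
  atom 12: C, bond orders sum to 2 (valence 4) → 2 H
  atom 13: C, bond orders sum to 2 (valence 4) → 2 H
  atom 14: C, bond orders sum to 2 (valence 4) → 2 H
  atom 15: C, bond orders sum to 2 (valence 4) → 2 H
  atom 16: C, bond orders sum to 2 (valence 4) → 2 H
  atom 17: I (halogen, monovalent) → 0 H
Totals → C:11, H:16, F:3, I:1, O:1, S:1.
In Hill order: C11H16F3IOS.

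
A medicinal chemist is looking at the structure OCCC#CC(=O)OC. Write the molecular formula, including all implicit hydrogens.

C6H8O3

Walk through each heavy atom and fill implicit hydrogens from standard valence (C 4, N 3, O 2, S 2, halogen 1):
  atom 1: O, bond orders sum to 1 (valence 2) → 1 H
  atom 2: C, bond orders sum to 2 (valence 4) → 2 H
  atom 3: C, bond orders sum to 2 (valence 4) → 2 H
  atom 4: C, bond orders sum to 4 (valence 4) → 0 H
  atom 5: C, bond orders sum to 4 (valence 4) → 0 H
  atom 6: C, bond orders sum to 4 (valence 4) → 0 H
  atom 7: O, bond orders sum to 2 (valence 2) → 0 H
  atom 8: O, bond orders sum to 2 (valence 2) → 0 H
  atom 9: C, bond orders sum to 1 (valence 4) → 3 H
Totals → C:6, H:8, O:3.
In Hill order: C6H8O3.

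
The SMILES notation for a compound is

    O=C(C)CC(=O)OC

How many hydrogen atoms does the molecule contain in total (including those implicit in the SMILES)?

Walk through each heavy atom and fill implicit hydrogens from standard valence (C 4, N 3, O 2, S 2, halogen 1):
  atom 1: O, bond orders sum to 2 (valence 2) → 0 H
  atom 2: C, bond orders sum to 4 (valence 4) → 0 H
  atom 3: C, bond orders sum to 1 (valence 4) → 3 H
  atom 4: C, bond orders sum to 2 (valence 4) → 2 H
  atom 5: C, bond orders sum to 4 (valence 4) → 0 H
  atom 6: O, bond orders sum to 2 (valence 2) → 0 H
  atom 7: O, bond orders sum to 2 (valence 2) → 0 H
  atom 8: C, bond orders sum to 1 (valence 4) → 3 H
Total hydrogens: 8.

8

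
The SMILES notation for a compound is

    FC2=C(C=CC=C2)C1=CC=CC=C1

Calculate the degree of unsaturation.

Degree of unsaturation = (number of rings) + (number of π bonds).
Ring closures in the SMILES: 2.
π bonds: 6 double bonds (each 1 DoU) → 6 DoU from unsaturation.
Total DoU = 2 + 6 = 8.

8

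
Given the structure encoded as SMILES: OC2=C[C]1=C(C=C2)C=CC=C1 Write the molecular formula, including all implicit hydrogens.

C10H8O

Walk through each heavy atom and fill implicit hydrogens from standard valence (C 4, N 3, O 2, S 2, halogen 1):
  atom 1: O, bond orders sum to 1 (valence 2) → 1 H
  atom 2: C, bond orders sum to 4 (valence 4) → 0 H
  atom 3: C, bond orders sum to 3 (valence 4) → 1 H
  atom 4: C with explicit H count 0
  atom 5: C, bond orders sum to 4 (valence 4) → 0 H
  atom 6: C, bond orders sum to 3 (valence 4) → 1 H
  atom 7: C, bond orders sum to 3 (valence 4) → 1 H
  atom 8: C, bond orders sum to 3 (valence 4) → 1 H
  atom 9: C, bond orders sum to 3 (valence 4) → 1 H
  atom 10: C, bond orders sum to 3 (valence 4) → 1 H
  atom 11: C, bond orders sum to 3 (valence 4) → 1 H
Totals → C:10, H:8, O:1.
In Hill order: C10H8O.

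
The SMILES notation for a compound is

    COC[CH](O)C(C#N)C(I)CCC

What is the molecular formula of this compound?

C9H16INO2

Walk through each heavy atom and fill implicit hydrogens from standard valence (C 4, N 3, O 2, S 2, halogen 1):
  atom 1: C, bond orders sum to 1 (valence 4) → 3 H
  atom 2: O, bond orders sum to 2 (valence 2) → 0 H
  atom 3: C, bond orders sum to 2 (valence 4) → 2 H
  atom 4: C with explicit H count 1
  atom 5: O, bond orders sum to 1 (valence 2) → 1 H
  atom 6: C, bond orders sum to 3 (valence 4) → 1 H
  atom 7: C, bond orders sum to 4 (valence 4) → 0 H
  atom 8: N, bond orders sum to 3 (valence 3) → 0 H
  atom 9: C, bond orders sum to 3 (valence 4) → 1 H
  atom 10: I (halogen, monovalent) → 0 H
  atom 11: C, bond orders sum to 2 (valence 4) → 2 H
  atom 12: C, bond orders sum to 2 (valence 4) → 2 H
  atom 13: C, bond orders sum to 1 (valence 4) → 3 H
Totals → C:9, H:16, I:1, N:1, O:2.
In Hill order: C9H16INO2.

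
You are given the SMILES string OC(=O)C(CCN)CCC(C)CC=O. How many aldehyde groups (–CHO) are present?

1

The aldehyde motif appears at heavy-atom position 13 in the SMILES.
Other groups present: 1 carboxylic acid, 1 primary amine.
Aldehyde count: 1.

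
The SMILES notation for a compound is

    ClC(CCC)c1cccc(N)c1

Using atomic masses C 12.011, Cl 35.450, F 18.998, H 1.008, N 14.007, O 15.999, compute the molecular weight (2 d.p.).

First, the molecular formula is C10H14ClN (counting implicit H from valence).
  C: 10 × 12.011 = 120.110
  Cl: 1 × 35.450 = 35.450
  H: 14 × 1.008 = 14.112
  N: 1 × 14.007 = 14.007
Sum: 10×12.011 + 1×35.450 + 14×1.008 + 1×14.007 = 183.679 → 183.68 g/mol.

183.68 g/mol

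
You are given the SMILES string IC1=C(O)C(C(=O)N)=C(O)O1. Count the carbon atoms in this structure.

5

Count every carbon token in the SMILES (each C, including those in ring-closure positions and inside branches).
Carbon count: 5.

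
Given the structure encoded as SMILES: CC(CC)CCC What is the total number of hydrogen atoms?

16

Walk through each heavy atom and fill implicit hydrogens from standard valence (C 4, N 3, O 2, S 2, halogen 1):
  atom 1: C, bond orders sum to 1 (valence 4) → 3 H
  atom 2: C, bond orders sum to 3 (valence 4) → 1 H
  atom 3: C, bond orders sum to 2 (valence 4) → 2 H
  atom 4: C, bond orders sum to 1 (valence 4) → 3 H
  atom 5: C, bond orders sum to 2 (valence 4) → 2 H
  atom 6: C, bond orders sum to 2 (valence 4) → 2 H
  atom 7: C, bond orders sum to 1 (valence 4) → 3 H
Total hydrogens: 16.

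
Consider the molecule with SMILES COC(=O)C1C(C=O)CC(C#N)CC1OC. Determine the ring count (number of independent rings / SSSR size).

1

In SMILES, each pair of matching ring-closure digits denotes one ring-closing bond; the number of such bonds equals the number of independent rings.
Ring-closure bonds here: 1.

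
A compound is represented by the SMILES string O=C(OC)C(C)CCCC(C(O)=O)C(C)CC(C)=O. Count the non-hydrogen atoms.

19

Every atom symbol written in the SMILES (organic subset) is one heavy atom; implicit H are not written.
Heavy atoms by element → C:14, O:5.
Total: 19.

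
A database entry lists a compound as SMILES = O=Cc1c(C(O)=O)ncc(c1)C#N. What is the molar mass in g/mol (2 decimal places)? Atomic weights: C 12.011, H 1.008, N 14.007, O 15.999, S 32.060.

First, the molecular formula is C8H4N2O3 (counting implicit H from valence).
  C: 8 × 12.011 = 96.088
  H: 4 × 1.008 = 4.032
  N: 2 × 14.007 = 28.014
  O: 3 × 15.999 = 47.997
Sum: 8×12.011 + 4×1.008 + 2×14.007 + 3×15.999 = 176.131 → 176.13 g/mol.

176.13 g/mol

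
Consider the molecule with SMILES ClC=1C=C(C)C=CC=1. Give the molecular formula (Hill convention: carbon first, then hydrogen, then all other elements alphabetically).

Walk through each heavy atom and fill implicit hydrogens from standard valence (C 4, N 3, O 2, S 2, halogen 1):
  atom 1: Cl (halogen, monovalent) → 0 H
  atom 2: C, bond orders sum to 4 (valence 4) → 0 H
  atom 3: C, bond orders sum to 3 (valence 4) → 1 H
  atom 4: C, bond orders sum to 4 (valence 4) → 0 H
  atom 5: C, bond orders sum to 1 (valence 4) → 3 H
  atom 6: C, bond orders sum to 3 (valence 4) → 1 H
  atom 7: C, bond orders sum to 3 (valence 4) → 1 H
  atom 8: C, bond orders sum to 3 (valence 4) → 1 H
Totals → C:7, H:7, Cl:1.
In Hill order: C7H7Cl.

C7H7Cl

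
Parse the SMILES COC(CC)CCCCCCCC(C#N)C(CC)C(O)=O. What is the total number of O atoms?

3

Scan the SMILES for O atoms (remember two-letter symbols like Cl and Br are single atoms).
Oxygen count: 3.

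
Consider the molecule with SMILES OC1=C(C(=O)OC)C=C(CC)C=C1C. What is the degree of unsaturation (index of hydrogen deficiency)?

Molecular formula: C11H14O3.
DoU = (2C + 2 + N − H − X) / 2, where X is the halogen count and O/S are ignored.
    = (2·11 + 2 + 0 − 14 − 0) / 2 = 10 / 2 = 5.

5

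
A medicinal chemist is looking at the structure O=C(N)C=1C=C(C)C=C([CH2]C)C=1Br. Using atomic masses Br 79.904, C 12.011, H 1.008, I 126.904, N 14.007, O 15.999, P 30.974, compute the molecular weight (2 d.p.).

242.12 g/mol

First, the molecular formula is C10H12BrNO (counting implicit H from valence).
  Br: 1 × 79.904 = 79.904
  C: 10 × 12.011 = 120.110
  H: 12 × 1.008 = 12.096
  N: 1 × 14.007 = 14.007
  O: 1 × 15.999 = 15.999
Sum: 1×79.904 + 10×12.011 + 12×1.008 + 1×14.007 + 1×15.999 = 242.116 → 242.12 g/mol.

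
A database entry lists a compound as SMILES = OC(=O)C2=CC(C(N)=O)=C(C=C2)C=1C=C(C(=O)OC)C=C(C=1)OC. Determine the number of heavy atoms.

Every atom symbol written in the SMILES (organic subset) is one heavy atom; implicit H are not written.
Heavy atoms by element → C:17, N:1, O:6.
Total: 24.

24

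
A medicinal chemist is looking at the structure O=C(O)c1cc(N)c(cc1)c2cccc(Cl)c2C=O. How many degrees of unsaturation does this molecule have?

Molecular formula: C14H10ClNO3.
DoU = (2C + 2 + N − H − X) / 2, where X is the halogen count and O/S are ignored.
    = (2·14 + 2 + 1 − 10 − 1) / 2 = 20 / 2 = 10.

10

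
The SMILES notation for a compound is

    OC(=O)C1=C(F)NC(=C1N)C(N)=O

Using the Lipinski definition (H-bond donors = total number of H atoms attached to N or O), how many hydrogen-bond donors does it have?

Donors: find every N or O and count the H atoms it carries.
  atom 1 (O): bond orders sum to 1 → 1 H
  atom 3 (O): bond orders sum to 2 → 0 H
  atom 7 (N): bond orders sum to 2 → 1 H
  atom 10 (N): bond orders sum to 1 → 2 H
  atom 12 (N): bond orders sum to 1 → 2 H
  atom 13 (O): bond orders sum to 2 → 0 H
Lipinski HBD = 6.

6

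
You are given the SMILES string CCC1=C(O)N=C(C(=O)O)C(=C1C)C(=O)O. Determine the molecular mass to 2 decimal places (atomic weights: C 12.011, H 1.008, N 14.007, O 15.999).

225.20 g/mol

First, the molecular formula is C10H11NO5 (counting implicit H from valence).
  C: 10 × 12.011 = 120.110
  H: 11 × 1.008 = 11.088
  N: 1 × 14.007 = 14.007
  O: 5 × 15.999 = 79.995
Sum: 10×12.011 + 11×1.008 + 1×14.007 + 5×15.999 = 225.200 → 225.20 g/mol.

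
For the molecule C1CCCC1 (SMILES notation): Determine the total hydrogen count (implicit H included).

Walk through each heavy atom and fill implicit hydrogens from standard valence (C 4, N 3, O 2, S 2, halogen 1):
  atom 1: C, bond orders sum to 2 (valence 4) → 2 H
  atom 2: C, bond orders sum to 2 (valence 4) → 2 H
  atom 3: C, bond orders sum to 2 (valence 4) → 2 H
  atom 4: C, bond orders sum to 2 (valence 4) → 2 H
  atom 5: C, bond orders sum to 2 (valence 4) → 2 H
Total hydrogens: 10.

10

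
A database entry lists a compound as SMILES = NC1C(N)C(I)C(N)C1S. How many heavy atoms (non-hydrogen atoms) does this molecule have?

Every atom symbol written in the SMILES (organic subset) is one heavy atom; implicit H are not written.
Heavy atoms by element → C:5, I:1, N:3, S:1.
Total: 10.

10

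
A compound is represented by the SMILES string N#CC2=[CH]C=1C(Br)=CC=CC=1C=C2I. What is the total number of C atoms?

11

Count every carbon token in the SMILES (each C, including those in ring-closure positions and inside branches).
Carbon count: 11.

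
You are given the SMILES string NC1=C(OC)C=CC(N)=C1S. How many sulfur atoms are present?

Scan the SMILES for S atoms (remember two-letter symbols like Cl and Br are single atoms).
Sulfur count: 1.

1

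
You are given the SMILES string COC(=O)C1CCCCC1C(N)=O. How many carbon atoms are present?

9

Count every carbon token in the SMILES (each C, including those in ring-closure positions and inside branches).
Carbon count: 9.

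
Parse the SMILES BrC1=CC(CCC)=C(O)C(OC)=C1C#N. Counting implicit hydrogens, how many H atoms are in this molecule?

12

Walk through each heavy atom and fill implicit hydrogens from standard valence (C 4, N 3, O 2, S 2, halogen 1):
  atom 1: Br (halogen, monovalent) → 0 H
  atom 2: C, bond orders sum to 4 (valence 4) → 0 H
  atom 3: C, bond orders sum to 3 (valence 4) → 1 H
  atom 4: C, bond orders sum to 4 (valence 4) → 0 H
  atom 5: C, bond orders sum to 2 (valence 4) → 2 H
  atom 6: C, bond orders sum to 2 (valence 4) → 2 H
  atom 7: C, bond orders sum to 1 (valence 4) → 3 H
  atom 8: C, bond orders sum to 4 (valence 4) → 0 H
  atom 9: O, bond orders sum to 1 (valence 2) → 1 H
  atom 10: C, bond orders sum to 4 (valence 4) → 0 H
  atom 11: O, bond orders sum to 2 (valence 2) → 0 H
  atom 12: C, bond orders sum to 1 (valence 4) → 3 H
  atom 13: C, bond orders sum to 4 (valence 4) → 0 H
  atom 14: C, bond orders sum to 4 (valence 4) → 0 H
  atom 15: N, bond orders sum to 3 (valence 3) → 0 H
Total hydrogens: 12.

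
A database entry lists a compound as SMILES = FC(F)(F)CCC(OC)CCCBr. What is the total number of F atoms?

Scan the SMILES for F atoms (remember two-letter symbols like Cl and Br are single atoms).
Fluorine count: 3.

3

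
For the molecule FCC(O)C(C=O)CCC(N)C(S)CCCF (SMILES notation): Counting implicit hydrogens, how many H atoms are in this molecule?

Walk through each heavy atom and fill implicit hydrogens from standard valence (C 4, N 3, O 2, S 2, halogen 1):
  atom 1: F (halogen, monovalent) → 0 H
  atom 2: C, bond orders sum to 2 (valence 4) → 2 H
  atom 3: C, bond orders sum to 3 (valence 4) → 1 H
  atom 4: O, bond orders sum to 1 (valence 2) → 1 H
  atom 5: C, bond orders sum to 3 (valence 4) → 1 H
  atom 6: C, bond orders sum to 3 (valence 4) → 1 H
  atom 7: O, bond orders sum to 2 (valence 2) → 0 H
  atom 8: C, bond orders sum to 2 (valence 4) → 2 H
  atom 9: C, bond orders sum to 2 (valence 4) → 2 H
  atom 10: C, bond orders sum to 3 (valence 4) → 1 H
  atom 11: N, bond orders sum to 1 (valence 3) → 2 H
  atom 12: C, bond orders sum to 3 (valence 4) → 1 H
  atom 13: S, bond orders sum to 1 (valence 2) → 1 H
  atom 14: C, bond orders sum to 2 (valence 4) → 2 H
  atom 15: C, bond orders sum to 2 (valence 4) → 2 H
  atom 16: C, bond orders sum to 2 (valence 4) → 2 H
  atom 17: F (halogen, monovalent) → 0 H
Total hydrogens: 21.

21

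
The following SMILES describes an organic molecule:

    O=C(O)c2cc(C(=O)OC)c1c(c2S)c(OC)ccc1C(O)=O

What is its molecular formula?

C15H12O7S

Walk through each heavy atom and fill implicit hydrogens from standard valence (C 4, N 3, O 2, S 2, halogen 1); for lowercase aromatic atoms, an aromatic c carries 1 H when it has two neighbours and 0 H with three, and aromatic n carries 0 H:
  atom 1: O, bond orders sum to 2 (valence 2) → 0 H
  atom 2: C, bond orders sum to 4 (valence 4) → 0 H
  atom 3: O, bond orders sum to 1 (valence 2) → 1 H
  atom 4: aromatic c, 3 neighbours → 0 H
  atom 5: aromatic c, 2 neighbours → 1 H
  atom 6: aromatic c, 3 neighbours → 0 H
  atom 7: C, bond orders sum to 4 (valence 4) → 0 H
  atom 8: O, bond orders sum to 2 (valence 2) → 0 H
  atom 9: O, bond orders sum to 2 (valence 2) → 0 H
  atom 10: C, bond orders sum to 1 (valence 4) → 3 H
  atom 11: aromatic c, 3 neighbours → 0 H
  atom 12: aromatic c, 3 neighbours → 0 H
  atom 13: aromatic c, 3 neighbours → 0 H
  atom 14: S, bond orders sum to 1 (valence 2) → 1 H
  atom 15: aromatic c, 3 neighbours → 0 H
  atom 16: O, bond orders sum to 2 (valence 2) → 0 H
  atom 17: C, bond orders sum to 1 (valence 4) → 3 H
  atom 18: aromatic c, 2 neighbours → 1 H
  atom 19: aromatic c, 2 neighbours → 1 H
  atom 20: aromatic c, 3 neighbours → 0 H
  atom 21: C, bond orders sum to 4 (valence 4) → 0 H
  atom 22: O, bond orders sum to 1 (valence 2) → 1 H
  atom 23: O, bond orders sum to 2 (valence 2) → 0 H
Totals → C:15, H:12, O:7, S:1.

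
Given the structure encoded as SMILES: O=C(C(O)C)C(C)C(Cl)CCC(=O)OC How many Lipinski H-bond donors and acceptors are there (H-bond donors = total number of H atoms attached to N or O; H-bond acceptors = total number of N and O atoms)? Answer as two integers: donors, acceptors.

Donors: find every N or O and count the H atoms it carries.
  atom 1 (O): bond orders sum to 2 → 0 H
  atom 4 (O): bond orders sum to 1 → 1 H
  atom 13 (O): bond orders sum to 2 → 0 H
  atom 14 (O): bond orders sum to 2 → 0 H
Lipinski HBD = 1.
Acceptors: N atoms = 0, O atoms = 4 → HBA = 4.

1, 4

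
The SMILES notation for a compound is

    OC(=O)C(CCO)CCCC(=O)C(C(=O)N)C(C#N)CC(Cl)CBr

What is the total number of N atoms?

Scan the SMILES for N atoms (remember two-letter symbols like Cl and Br are single atoms).
Nitrogen count: 2.

2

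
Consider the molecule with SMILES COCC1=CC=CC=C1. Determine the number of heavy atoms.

Every atom symbol written in the SMILES (organic subset) is one heavy atom; implicit H are not written.
Heavy atoms by element → C:8, O:1.
Total: 9.

9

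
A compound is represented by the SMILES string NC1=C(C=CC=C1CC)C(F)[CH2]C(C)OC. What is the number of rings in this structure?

In SMILES, each pair of matching ring-closure digits denotes one ring-closing bond; the number of such bonds equals the number of independent rings.
Ring-closure bonds here: 1.

1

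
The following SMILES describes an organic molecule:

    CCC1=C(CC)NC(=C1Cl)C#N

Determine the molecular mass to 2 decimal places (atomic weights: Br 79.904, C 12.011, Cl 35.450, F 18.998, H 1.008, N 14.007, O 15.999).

First, the molecular formula is C9H11ClN2 (counting implicit H from valence).
  C: 9 × 12.011 = 108.099
  Cl: 1 × 35.450 = 35.450
  H: 11 × 1.008 = 11.088
  N: 2 × 14.007 = 28.014
Sum: 9×12.011 + 1×35.450 + 11×1.008 + 2×14.007 = 182.651 → 182.65 g/mol.

182.65 g/mol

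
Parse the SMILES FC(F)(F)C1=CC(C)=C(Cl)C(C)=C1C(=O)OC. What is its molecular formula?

C11H10ClF3O2

Walk through each heavy atom and fill implicit hydrogens from standard valence (C 4, N 3, O 2, S 2, halogen 1):
  atom 1: F (halogen, monovalent) → 0 H
  atom 2: C, bond orders sum to 4 (valence 4) → 0 H
  atom 3: F (halogen, monovalent) → 0 H
  atom 4: F (halogen, monovalent) → 0 H
  atom 5: C, bond orders sum to 4 (valence 4) → 0 H
  atom 6: C, bond orders sum to 3 (valence 4) → 1 H
  atom 7: C, bond orders sum to 4 (valence 4) → 0 H
  atom 8: C, bond orders sum to 1 (valence 4) → 3 H
  atom 9: C, bond orders sum to 4 (valence 4) → 0 H
  atom 10: Cl (halogen, monovalent) → 0 H
  atom 11: C, bond orders sum to 4 (valence 4) → 0 H
  atom 12: C, bond orders sum to 1 (valence 4) → 3 H
  atom 13: C, bond orders sum to 4 (valence 4) → 0 H
  atom 14: C, bond orders sum to 4 (valence 4) → 0 H
  atom 15: O, bond orders sum to 2 (valence 2) → 0 H
  atom 16: O, bond orders sum to 2 (valence 2) → 0 H
  atom 17: C, bond orders sum to 1 (valence 4) → 3 H
Totals → C:11, H:10, Cl:1, F:3, O:2.
In Hill order: C11H10ClF3O2.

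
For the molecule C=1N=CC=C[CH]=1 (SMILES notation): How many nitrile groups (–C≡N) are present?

0

Scan the SMILES for the nitrile motif — none present.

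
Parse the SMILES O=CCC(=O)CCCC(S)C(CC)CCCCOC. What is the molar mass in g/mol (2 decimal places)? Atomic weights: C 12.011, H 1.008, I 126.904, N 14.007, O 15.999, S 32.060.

First, the molecular formula is C15H28O3S (counting implicit H from valence).
  C: 15 × 12.011 = 180.165
  H: 28 × 1.008 = 28.224
  O: 3 × 15.999 = 47.997
  S: 1 × 32.060 = 32.060
Sum: 15×12.011 + 28×1.008 + 3×15.999 + 1×32.060 = 288.446 → 288.45 g/mol.

288.45 g/mol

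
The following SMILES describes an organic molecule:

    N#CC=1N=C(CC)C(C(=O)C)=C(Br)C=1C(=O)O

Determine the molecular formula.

C11H9BrN2O3

Walk through each heavy atom and fill implicit hydrogens from standard valence (C 4, N 3, O 2, S 2, halogen 1):
  atom 1: N, bond orders sum to 3 (valence 3) → 0 H
  atom 2: C, bond orders sum to 4 (valence 4) → 0 H
  atom 3: C, bond orders sum to 4 (valence 4) → 0 H
  atom 4: N, bond orders sum to 3 (valence 3) → 0 H
  atom 5: C, bond orders sum to 4 (valence 4) → 0 H
  atom 6: C, bond orders sum to 2 (valence 4) → 2 H
  atom 7: C, bond orders sum to 1 (valence 4) → 3 H
  atom 8: C, bond orders sum to 4 (valence 4) → 0 H
  atom 9: C, bond orders sum to 4 (valence 4) → 0 H
  atom 10: O, bond orders sum to 2 (valence 2) → 0 H
  atom 11: C, bond orders sum to 1 (valence 4) → 3 H
  atom 12: C, bond orders sum to 4 (valence 4) → 0 H
  atom 13: Br (halogen, monovalent) → 0 H
  atom 14: C, bond orders sum to 4 (valence 4) → 0 H
  atom 15: C, bond orders sum to 4 (valence 4) → 0 H
  atom 16: O, bond orders sum to 2 (valence 2) → 0 H
  atom 17: O, bond orders sum to 1 (valence 2) → 1 H
Totals → C:11, H:9, Br:1, N:2, O:3.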